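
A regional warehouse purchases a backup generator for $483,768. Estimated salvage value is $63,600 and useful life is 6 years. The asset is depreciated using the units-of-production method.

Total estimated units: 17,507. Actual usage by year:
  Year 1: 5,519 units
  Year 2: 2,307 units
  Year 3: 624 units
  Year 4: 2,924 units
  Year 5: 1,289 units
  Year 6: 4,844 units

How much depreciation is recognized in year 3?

$14,976

Depreciable base = $483,768 − $63,600 = $420,168.
Rate = $420,168 / 17,507 units = $24 per unit.
Year 1: 5,519 × $24 = $132,456. Book value $351,312.
Year 2: 2,307 × $24 = $55,368. Book value $295,944.
Year 3: 624 × $24 = $14,976. Book value $280,968.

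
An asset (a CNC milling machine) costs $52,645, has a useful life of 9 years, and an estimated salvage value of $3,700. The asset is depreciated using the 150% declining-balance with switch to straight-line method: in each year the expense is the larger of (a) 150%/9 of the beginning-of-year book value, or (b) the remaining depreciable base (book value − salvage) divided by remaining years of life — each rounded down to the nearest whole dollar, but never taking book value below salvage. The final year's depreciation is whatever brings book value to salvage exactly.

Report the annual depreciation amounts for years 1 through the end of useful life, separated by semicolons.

Depreciable base = $52,645 − $3,700 = $48,945.
Year 1: DB = ⌊$52,645 × 150%/9⌋ = $8,774; SL = ⌊$48,945/9⌋ = $5,438 → take DB $8,774. Book value $43,871.
Year 2: DB = ⌊$43,871 × 150%/9⌋ = $7,311; SL = ⌊$40,171/8⌋ = $5,021 → take DB $7,311. Book value $36,560.
Year 3: DB = ⌊$36,560 × 150%/9⌋ = $6,093; SL = ⌊$32,860/7⌋ = $4,694 → take DB $6,093. Book value $30,467.
Year 4: DB = ⌊$30,467 × 150%/9⌋ = $5,077; SL = ⌊$26,767/6⌋ = $4,461 → take DB $5,077. Book value $25,390.
Year 5: DB = ⌊$25,390 × 150%/9⌋ = $4,231; SL = ⌊$21,690/5⌋ = $4,338 → take SL $4,338. Book value $21,052.
Year 6: DB = ⌊$21,052 × 150%/9⌋ = $3,508; SL = ⌊$17,352/4⌋ = $4,338 → take SL $4,338. Book value $16,714.
Year 7: DB = ⌊$16,714 × 150%/9⌋ = $2,785; SL = ⌊$13,014/3⌋ = $4,338 → take SL $4,338. Book value $12,376.
Year 8: DB = ⌊$12,376 × 150%/9⌋ = $2,062; SL = ⌊$8,676/2⌋ = $4,338 → take SL $4,338. Book value $8,038.
Year 9 (final): $8,038 − $3,700 = $4,338. Book value $3,700.

$8,774; $7,311; $6,093; $5,077; $4,338; $4,338; $4,338; $4,338; $4,338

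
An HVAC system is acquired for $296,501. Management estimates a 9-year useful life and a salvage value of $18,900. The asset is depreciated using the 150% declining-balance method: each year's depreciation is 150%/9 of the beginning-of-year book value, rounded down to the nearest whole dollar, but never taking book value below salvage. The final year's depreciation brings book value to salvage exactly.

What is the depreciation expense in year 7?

Depreciable base = $296,501 − $18,900 = $277,601.
Year 1: ⌊$296,501 × 150%/9⌋ = $49,416. Book value $247,085.
Year 2: ⌊$247,085 × 150%/9⌋ = $41,180. Book value $205,905.
Year 3: ⌊$205,905 × 150%/9⌋ = $34,317. Book value $171,588.
Year 4: ⌊$171,588 × 150%/9⌋ = $28,598. Book value $142,990.
Year 5: ⌊$142,990 × 150%/9⌋ = $23,831. Book value $119,159.
Year 6: ⌊$119,159 × 150%/9⌋ = $19,859. Book value $99,300.
Year 7: ⌊$99,300 × 150%/9⌋ = $16,550. Book value $82,750.

$16,550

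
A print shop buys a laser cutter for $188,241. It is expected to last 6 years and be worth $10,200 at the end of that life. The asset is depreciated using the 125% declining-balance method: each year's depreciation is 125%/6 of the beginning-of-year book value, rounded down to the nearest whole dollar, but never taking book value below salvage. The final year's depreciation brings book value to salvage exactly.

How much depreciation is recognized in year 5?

Depreciable base = $188,241 − $10,200 = $178,041.
Year 1: ⌊$188,241 × 125%/6⌋ = $39,216. Book value $149,025.
Year 2: ⌊$149,025 × 125%/6⌋ = $31,046. Book value $117,979.
Year 3: ⌊$117,979 × 125%/6⌋ = $24,578. Book value $93,401.
Year 4: ⌊$93,401 × 125%/6⌋ = $19,458. Book value $73,943.
Year 5: ⌊$73,943 × 125%/6⌋ = $15,404. Book value $58,539.

$15,404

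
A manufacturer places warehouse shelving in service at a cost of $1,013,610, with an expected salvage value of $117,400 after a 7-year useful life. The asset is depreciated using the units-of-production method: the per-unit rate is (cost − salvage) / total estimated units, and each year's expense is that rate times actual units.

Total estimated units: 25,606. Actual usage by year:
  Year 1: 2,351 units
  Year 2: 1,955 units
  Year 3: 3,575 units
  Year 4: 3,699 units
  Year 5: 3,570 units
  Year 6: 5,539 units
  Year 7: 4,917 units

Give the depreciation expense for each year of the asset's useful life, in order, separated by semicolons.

$82,285; $68,425; $125,125; $129,465; $124,950; $193,865; $172,095

Depreciable base = $1,013,610 − $117,400 = $896,210.
Rate = $896,210 / 25,606 units = $35 per unit.
Year 1: 2,351 × $35 = $82,285. Book value $931,325.
Year 2: 1,955 × $35 = $68,425. Book value $862,900.
Year 3: 3,575 × $35 = $125,125. Book value $737,775.
Year 4: 3,699 × $35 = $129,465. Book value $608,310.
Year 5: 3,570 × $35 = $124,950. Book value $483,360.
Year 6: 5,539 × $35 = $193,865. Book value $289,495.
Year 7: 4,917 × $35 = $172,095. Book value $117,400.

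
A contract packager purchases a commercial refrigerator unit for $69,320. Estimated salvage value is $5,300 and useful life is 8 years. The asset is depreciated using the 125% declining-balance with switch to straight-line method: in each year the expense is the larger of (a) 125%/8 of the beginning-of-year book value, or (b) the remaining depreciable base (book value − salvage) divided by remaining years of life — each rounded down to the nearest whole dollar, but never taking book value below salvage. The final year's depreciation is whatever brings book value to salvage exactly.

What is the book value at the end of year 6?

$19,836

Depreciable base = $69,320 − $5,300 = $64,020.
Year 1: DB = ⌊$69,320 × 125%/8⌋ = $10,831; SL = ⌊$64,020/8⌋ = $8,002 → take DB $10,831. Book value $58,489.
Year 2: DB = ⌊$58,489 × 125%/8⌋ = $9,138; SL = ⌊$53,189/7⌋ = $7,598 → take DB $9,138. Book value $49,351.
Year 3: DB = ⌊$49,351 × 125%/8⌋ = $7,711; SL = ⌊$44,051/6⌋ = $7,341 → take DB $7,711. Book value $41,640.
Year 4: DB = ⌊$41,640 × 125%/8⌋ = $6,506; SL = ⌊$36,340/5⌋ = $7,268 → take SL $7,268. Book value $34,372.
Year 5: DB = ⌊$34,372 × 125%/8⌋ = $5,370; SL = ⌊$29,072/4⌋ = $7,268 → take SL $7,268. Book value $27,104.
Year 6: DB = ⌊$27,104 × 125%/8⌋ = $4,235; SL = ⌊$21,804/3⌋ = $7,268 → take SL $7,268. Book value $19,836.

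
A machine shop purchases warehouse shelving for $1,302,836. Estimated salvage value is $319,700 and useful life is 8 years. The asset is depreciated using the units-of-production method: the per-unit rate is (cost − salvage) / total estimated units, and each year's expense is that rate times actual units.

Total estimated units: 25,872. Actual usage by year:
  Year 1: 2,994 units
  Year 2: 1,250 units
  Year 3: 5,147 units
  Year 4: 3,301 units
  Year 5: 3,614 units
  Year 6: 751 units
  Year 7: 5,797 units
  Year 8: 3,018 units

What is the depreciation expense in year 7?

$220,286

Depreciable base = $1,302,836 − $319,700 = $983,136.
Rate = $983,136 / 25,872 units = $38 per unit.
Year 1: 2,994 × $38 = $113,772. Book value $1,189,064.
Year 2: 1,250 × $38 = $47,500. Book value $1,141,564.
Year 3: 5,147 × $38 = $195,586. Book value $945,978.
Year 4: 3,301 × $38 = $125,438. Book value $820,540.
Year 5: 3,614 × $38 = $137,332. Book value $683,208.
Year 6: 751 × $38 = $28,538. Book value $654,670.
Year 7: 5,797 × $38 = $220,286. Book value $434,384.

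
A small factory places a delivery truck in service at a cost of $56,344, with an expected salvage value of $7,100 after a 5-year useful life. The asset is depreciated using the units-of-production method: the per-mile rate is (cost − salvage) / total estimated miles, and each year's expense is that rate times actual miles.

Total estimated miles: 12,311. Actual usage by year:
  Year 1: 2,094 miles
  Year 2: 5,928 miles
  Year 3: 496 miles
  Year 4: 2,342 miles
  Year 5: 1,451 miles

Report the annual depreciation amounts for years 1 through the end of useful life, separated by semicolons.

$8,376; $23,712; $1,984; $9,368; $5,804

Depreciable base = $56,344 − $7,100 = $49,244.
Rate = $49,244 / 12,311 miles = $4 per mile.
Year 1: 2,094 × $4 = $8,376. Book value $47,968.
Year 2: 5,928 × $4 = $23,712. Book value $24,256.
Year 3: 496 × $4 = $1,984. Book value $22,272.
Year 4: 2,342 × $4 = $9,368. Book value $12,904.
Year 5: 1,451 × $4 = $5,804. Book value $7,100.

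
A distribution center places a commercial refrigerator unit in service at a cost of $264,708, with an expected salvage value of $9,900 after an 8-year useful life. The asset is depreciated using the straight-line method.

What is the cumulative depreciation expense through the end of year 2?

Depreciable base = $264,708 − $9,900 = $254,808.
Annual expense = $254,808 / 8 = $31,851.
End of year 1: book value $232,857.
End of year 2: book value $201,006.
Accumulated through year 2 = $264,708 − $201,006 = $63,702.

$63,702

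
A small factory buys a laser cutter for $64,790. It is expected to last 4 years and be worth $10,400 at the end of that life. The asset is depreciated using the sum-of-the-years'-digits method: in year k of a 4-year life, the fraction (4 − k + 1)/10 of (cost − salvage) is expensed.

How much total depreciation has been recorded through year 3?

$48,951

Depreciable base = $64,790 − $10,400 = $54,390.
Sum of the years' digits = 4+3+2+1 = 10.
Year 1: $54,390 × 4/10 = $21,756. Book value $43,034.
Year 2: $54,390 × 3/10 = $16,317. Book value $26,717.
Year 3: $54,390 × 2/10 = $10,878. Book value $15,839.
Accumulated through year 3 = $64,790 − $15,839 = $48,951.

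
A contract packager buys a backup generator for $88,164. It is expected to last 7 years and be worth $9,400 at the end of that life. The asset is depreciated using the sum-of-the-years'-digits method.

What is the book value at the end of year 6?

Depreciable base = $88,164 − $9,400 = $78,764.
Sum of the years' digits = 7+6+5+4+3+2+1 = 28.
Year 1: $78,764 × 7/28 = $19,691. Book value $68,473.
Year 2: $78,764 × 6/28 = $16,878. Book value $51,595.
Year 3: $78,764 × 5/28 = $14,065. Book value $37,530.
Year 4: $78,764 × 4/28 = $11,252. Book value $26,278.
Year 5: $78,764 × 3/28 = $8,439. Book value $17,839.
Year 6: $78,764 × 2/28 = $5,626. Book value $12,213.

$12,213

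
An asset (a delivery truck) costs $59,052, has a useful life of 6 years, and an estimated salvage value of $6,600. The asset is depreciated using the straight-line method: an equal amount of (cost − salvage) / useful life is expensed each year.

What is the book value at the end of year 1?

$50,310

Depreciable base = $59,052 − $6,600 = $52,452.
Annual expense = $52,452 / 6 = $8,742.
End of year 1: book value $50,310.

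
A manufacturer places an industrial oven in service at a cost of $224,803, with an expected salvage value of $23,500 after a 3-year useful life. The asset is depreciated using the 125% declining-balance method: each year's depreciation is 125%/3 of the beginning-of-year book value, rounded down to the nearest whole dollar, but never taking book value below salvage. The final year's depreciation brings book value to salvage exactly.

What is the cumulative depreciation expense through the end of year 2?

Depreciable base = $224,803 − $23,500 = $201,303.
Year 1: ⌊$224,803 × 125%/3⌋ = $93,667. Book value $131,136.
Year 2: ⌊$131,136 × 125%/3⌋ = $54,640. Book value $76,496.
Accumulated through year 2 = $224,803 − $76,496 = $148,307.

$148,307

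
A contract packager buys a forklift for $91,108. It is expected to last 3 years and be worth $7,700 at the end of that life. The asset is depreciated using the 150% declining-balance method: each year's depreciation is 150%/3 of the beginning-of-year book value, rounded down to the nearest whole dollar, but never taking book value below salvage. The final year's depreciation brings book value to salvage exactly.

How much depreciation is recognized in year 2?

$22,777

Depreciable base = $91,108 − $7,700 = $83,408.
Year 1: ⌊$91,108 × 150%/3⌋ = $45,554. Book value $45,554.
Year 2: ⌊$45,554 × 150%/3⌋ = $22,777. Book value $22,777.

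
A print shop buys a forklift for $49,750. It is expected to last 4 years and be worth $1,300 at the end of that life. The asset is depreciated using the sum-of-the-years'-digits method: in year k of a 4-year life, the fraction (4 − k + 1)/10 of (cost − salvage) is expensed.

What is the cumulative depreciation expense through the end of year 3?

Depreciable base = $49,750 − $1,300 = $48,450.
Sum of the years' digits = 4+3+2+1 = 10.
Year 1: $48,450 × 4/10 = $19,380. Book value $30,370.
Year 2: $48,450 × 3/10 = $14,535. Book value $15,835.
Year 3: $48,450 × 2/10 = $9,690. Book value $6,145.
Accumulated through year 3 = $49,750 − $6,145 = $43,605.

$43,605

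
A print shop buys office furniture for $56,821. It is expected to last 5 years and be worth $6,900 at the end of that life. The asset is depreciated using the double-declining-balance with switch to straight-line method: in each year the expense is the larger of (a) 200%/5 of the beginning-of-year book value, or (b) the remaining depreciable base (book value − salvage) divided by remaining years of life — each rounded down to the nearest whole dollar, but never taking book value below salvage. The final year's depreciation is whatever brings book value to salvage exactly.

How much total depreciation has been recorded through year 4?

Depreciable base = $56,821 − $6,900 = $49,921.
Year 1: DB = ⌊$56,821 × 200%/5⌋ = $22,728; SL = ⌊$49,921/5⌋ = $9,984 → take DB $22,728. Book value $34,093.
Year 2: DB = ⌊$34,093 × 200%/5⌋ = $13,637; SL = ⌊$27,193/4⌋ = $6,798 → take DB $13,637. Book value $20,456.
Year 3: DB = ⌊$20,456 × 200%/5⌋ = $8,182; SL = ⌊$13,556/3⌋ = $4,518 → take DB $8,182. Book value $12,274.
Year 4: DB = ⌊$12,274 × 200%/5⌋ = $4,909; SL = ⌊$5,374/2⌋ = $2,687 → take DB $4,909. Book value $7,365.
Accumulated through year 4 = $56,821 − $7,365 = $49,456.

$49,456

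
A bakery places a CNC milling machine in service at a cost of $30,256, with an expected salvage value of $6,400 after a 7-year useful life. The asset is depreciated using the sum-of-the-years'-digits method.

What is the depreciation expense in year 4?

Depreciable base = $30,256 − $6,400 = $23,856.
Sum of the years' digits = 7+6+5+4+3+2+1 = 28.
Year 1: $23,856 × 7/28 = $5,964. Book value $24,292.
Year 2: $23,856 × 6/28 = $5,112. Book value $19,180.
Year 3: $23,856 × 5/28 = $4,260. Book value $14,920.
Year 4: $23,856 × 4/28 = $3,408. Book value $11,512.

$3,408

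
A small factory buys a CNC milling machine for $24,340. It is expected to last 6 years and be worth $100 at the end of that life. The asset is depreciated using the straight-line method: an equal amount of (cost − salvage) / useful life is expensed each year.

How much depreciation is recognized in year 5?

Depreciable base = $24,340 − $100 = $24,240.
Annual expense = $24,240 / 6 = $4,040.

$4,040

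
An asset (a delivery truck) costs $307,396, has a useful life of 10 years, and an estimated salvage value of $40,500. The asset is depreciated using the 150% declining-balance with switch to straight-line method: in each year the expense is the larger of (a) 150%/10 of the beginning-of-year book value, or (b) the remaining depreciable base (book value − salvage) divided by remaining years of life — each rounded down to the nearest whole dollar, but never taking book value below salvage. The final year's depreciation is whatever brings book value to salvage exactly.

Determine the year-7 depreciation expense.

$18,858

Depreciable base = $307,396 − $40,500 = $266,896.
Year 1: DB = ⌊$307,396 × 150%/10⌋ = $46,109; SL = ⌊$266,896/10⌋ = $26,689 → take DB $46,109. Book value $261,287.
Year 2: DB = ⌊$261,287 × 150%/10⌋ = $39,193; SL = ⌊$220,787/9⌋ = $24,531 → take DB $39,193. Book value $222,094.
Year 3: DB = ⌊$222,094 × 150%/10⌋ = $33,314; SL = ⌊$181,594/8⌋ = $22,699 → take DB $33,314. Book value $188,780.
Year 4: DB = ⌊$188,780 × 150%/10⌋ = $28,317; SL = ⌊$148,280/7⌋ = $21,182 → take DB $28,317. Book value $160,463.
Year 5: DB = ⌊$160,463 × 150%/10⌋ = $24,069; SL = ⌊$119,963/6⌋ = $19,993 → take DB $24,069. Book value $136,394.
Year 6: DB = ⌊$136,394 × 150%/10⌋ = $20,459; SL = ⌊$95,894/5⌋ = $19,178 → take DB $20,459. Book value $115,935.
Year 7: DB = ⌊$115,935 × 150%/10⌋ = $17,390; SL = ⌊$75,435/4⌋ = $18,858 → take SL $18,858. Book value $97,077.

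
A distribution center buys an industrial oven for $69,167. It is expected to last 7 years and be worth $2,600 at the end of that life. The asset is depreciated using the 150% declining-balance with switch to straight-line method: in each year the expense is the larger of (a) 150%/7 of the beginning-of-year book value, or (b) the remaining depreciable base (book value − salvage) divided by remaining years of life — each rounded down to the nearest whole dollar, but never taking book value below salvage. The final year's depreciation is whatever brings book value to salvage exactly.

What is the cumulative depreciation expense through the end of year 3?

Depreciable base = $69,167 − $2,600 = $66,567.
Year 1: DB = ⌊$69,167 × 150%/7⌋ = $14,821; SL = ⌊$66,567/7⌋ = $9,509 → take DB $14,821. Book value $54,346.
Year 2: DB = ⌊$54,346 × 150%/7⌋ = $11,645; SL = ⌊$51,746/6⌋ = $8,624 → take DB $11,645. Book value $42,701.
Year 3: DB = ⌊$42,701 × 150%/7⌋ = $9,150; SL = ⌊$40,101/5⌋ = $8,020 → take DB $9,150. Book value $33,551.
Accumulated through year 3 = $69,167 − $33,551 = $35,616.

$35,616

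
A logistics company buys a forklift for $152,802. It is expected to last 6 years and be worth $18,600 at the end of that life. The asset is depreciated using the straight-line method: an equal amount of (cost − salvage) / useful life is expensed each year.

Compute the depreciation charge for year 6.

$22,367

Depreciable base = $152,802 − $18,600 = $134,202.
Annual expense = $134,202 / 6 = $22,367.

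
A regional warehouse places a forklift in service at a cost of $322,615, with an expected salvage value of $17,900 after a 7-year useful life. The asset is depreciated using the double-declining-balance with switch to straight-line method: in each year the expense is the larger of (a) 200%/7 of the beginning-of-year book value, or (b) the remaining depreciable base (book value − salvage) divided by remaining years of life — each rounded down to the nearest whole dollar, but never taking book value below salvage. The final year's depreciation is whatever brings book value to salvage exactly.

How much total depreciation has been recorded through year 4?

Depreciable base = $322,615 − $17,900 = $304,715.
Year 1: DB = ⌊$322,615 × 200%/7⌋ = $92,175; SL = ⌊$304,715/7⌋ = $43,530 → take DB $92,175. Book value $230,440.
Year 2: DB = ⌊$230,440 × 200%/7⌋ = $65,840; SL = ⌊$212,540/6⌋ = $35,423 → take DB $65,840. Book value $164,600.
Year 3: DB = ⌊$164,600 × 200%/7⌋ = $47,028; SL = ⌊$146,700/5⌋ = $29,340 → take DB $47,028. Book value $117,572.
Year 4: DB = ⌊$117,572 × 200%/7⌋ = $33,592; SL = ⌊$99,672/4⌋ = $24,918 → take DB $33,592. Book value $83,980.
Accumulated through year 4 = $322,615 − $83,980 = $238,635.

$238,635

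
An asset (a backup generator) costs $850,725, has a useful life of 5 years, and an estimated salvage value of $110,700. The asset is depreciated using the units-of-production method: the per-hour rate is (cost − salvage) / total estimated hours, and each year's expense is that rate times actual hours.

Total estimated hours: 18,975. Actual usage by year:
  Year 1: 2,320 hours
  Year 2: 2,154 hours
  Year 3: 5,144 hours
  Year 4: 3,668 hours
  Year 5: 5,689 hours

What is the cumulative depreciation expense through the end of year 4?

$518,154

Depreciable base = $850,725 − $110,700 = $740,025.
Rate = $740,025 / 18,975 hours = $39 per hour.
Year 1: 2,320 × $39 = $90,480. Book value $760,245.
Year 2: 2,154 × $39 = $84,006. Book value $676,239.
Year 3: 5,144 × $39 = $200,616. Book value $475,623.
Year 4: 3,668 × $39 = $143,052. Book value $332,571.
Accumulated through year 4 = $850,725 − $332,571 = $518,154.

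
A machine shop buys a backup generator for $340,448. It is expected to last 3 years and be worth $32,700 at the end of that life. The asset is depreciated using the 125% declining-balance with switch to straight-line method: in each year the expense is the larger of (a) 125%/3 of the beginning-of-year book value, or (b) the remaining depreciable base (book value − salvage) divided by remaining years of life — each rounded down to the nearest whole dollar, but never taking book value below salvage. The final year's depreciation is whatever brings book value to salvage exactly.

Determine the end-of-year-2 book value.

Depreciable base = $340,448 − $32,700 = $307,748.
Year 1: DB = ⌊$340,448 × 125%/3⌋ = $141,853; SL = ⌊$307,748/3⌋ = $102,582 → take DB $141,853. Book value $198,595.
Year 2: DB = ⌊$198,595 × 125%/3⌋ = $82,747; SL = ⌊$165,895/2⌋ = $82,947 → take SL $82,947. Book value $115,648.

$115,648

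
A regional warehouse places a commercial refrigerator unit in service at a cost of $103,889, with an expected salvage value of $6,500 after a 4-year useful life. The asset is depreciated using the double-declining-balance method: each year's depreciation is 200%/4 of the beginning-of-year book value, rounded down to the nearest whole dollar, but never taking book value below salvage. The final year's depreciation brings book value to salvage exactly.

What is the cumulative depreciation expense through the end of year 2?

Depreciable base = $103,889 − $6,500 = $97,389.
Year 1: ⌊$103,889 × 200%/4⌋ = $51,944. Book value $51,945.
Year 2: ⌊$51,945 × 200%/4⌋ = $25,972. Book value $25,973.
Accumulated through year 2 = $103,889 − $25,973 = $77,916.

$77,916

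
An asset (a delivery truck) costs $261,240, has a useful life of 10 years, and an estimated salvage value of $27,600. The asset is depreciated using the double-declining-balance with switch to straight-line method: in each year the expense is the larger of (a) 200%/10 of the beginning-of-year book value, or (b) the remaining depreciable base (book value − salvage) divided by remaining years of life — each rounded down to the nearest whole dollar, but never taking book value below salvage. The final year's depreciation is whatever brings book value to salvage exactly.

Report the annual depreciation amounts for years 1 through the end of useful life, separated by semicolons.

Depreciable base = $261,240 − $27,600 = $233,640.
Year 1: DB = ⌊$261,240 × 200%/10⌋ = $52,248; SL = ⌊$233,640/10⌋ = $23,364 → take DB $52,248. Book value $208,992.
Year 2: DB = ⌊$208,992 × 200%/10⌋ = $41,798; SL = ⌊$181,392/9⌋ = $20,154 → take DB $41,798. Book value $167,194.
Year 3: DB = ⌊$167,194 × 200%/10⌋ = $33,438; SL = ⌊$139,594/8⌋ = $17,449 → take DB $33,438. Book value $133,756.
Year 4: DB = ⌊$133,756 × 200%/10⌋ = $26,751; SL = ⌊$106,156/7⌋ = $15,165 → take DB $26,751. Book value $107,005.
Year 5: DB = ⌊$107,005 × 200%/10⌋ = $21,401; SL = ⌊$79,405/6⌋ = $13,234 → take DB $21,401. Book value $85,604.
Year 6: DB = ⌊$85,604 × 200%/10⌋ = $17,120; SL = ⌊$58,004/5⌋ = $11,600 → take DB $17,120. Book value $68,484.
Year 7: DB = ⌊$68,484 × 200%/10⌋ = $13,696; SL = ⌊$40,884/4⌋ = $10,221 → take DB $13,696. Book value $54,788.
Year 8: DB = ⌊$54,788 × 200%/10⌋ = $10,957; SL = ⌊$27,188/3⌋ = $9,062 → take DB $10,957. Book value $43,831.
Year 9: DB = ⌊$43,831 × 200%/10⌋ = $8,766; SL = ⌊$16,231/2⌋ = $8,115 → take DB $8,766. Book value $35,065.
Year 10 (final): $35,065 − $27,600 = $7,465. Book value $27,600.

$52,248; $41,798; $33,438; $26,751; $21,401; $17,120; $13,696; $10,957; $8,766; $7,465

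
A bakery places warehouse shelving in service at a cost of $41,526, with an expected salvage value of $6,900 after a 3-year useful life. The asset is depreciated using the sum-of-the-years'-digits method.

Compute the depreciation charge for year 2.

Depreciable base = $41,526 − $6,900 = $34,626.
Sum of the years' digits = 3+2+1 = 6.
Year 1: $34,626 × 3/6 = $17,313. Book value $24,213.
Year 2: $34,626 × 2/6 = $11,542. Book value $12,671.

$11,542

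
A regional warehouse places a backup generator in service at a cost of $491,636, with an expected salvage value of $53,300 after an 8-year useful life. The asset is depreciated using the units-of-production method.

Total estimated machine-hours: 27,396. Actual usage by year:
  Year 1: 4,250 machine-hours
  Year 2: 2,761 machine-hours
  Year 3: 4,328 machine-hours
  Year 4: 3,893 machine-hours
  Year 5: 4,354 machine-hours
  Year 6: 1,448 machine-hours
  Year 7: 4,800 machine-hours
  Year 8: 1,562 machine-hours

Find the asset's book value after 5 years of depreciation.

$178,260

Depreciable base = $491,636 − $53,300 = $438,336.
Rate = $438,336 / 27,396 machine-hours = $16 per machine-hour.
Year 1: 4,250 × $16 = $68,000. Book value $423,636.
Year 2: 2,761 × $16 = $44,176. Book value $379,460.
Year 3: 4,328 × $16 = $69,248. Book value $310,212.
Year 4: 3,893 × $16 = $62,288. Book value $247,924.
Year 5: 4,354 × $16 = $69,664. Book value $178,260.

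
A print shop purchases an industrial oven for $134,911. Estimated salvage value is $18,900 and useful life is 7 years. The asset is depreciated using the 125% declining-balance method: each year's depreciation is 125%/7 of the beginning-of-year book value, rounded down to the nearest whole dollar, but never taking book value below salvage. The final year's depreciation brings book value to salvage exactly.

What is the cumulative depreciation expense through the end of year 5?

$84,455

Depreciable base = $134,911 − $18,900 = $116,011.
Year 1: ⌊$134,911 × 125%/7⌋ = $24,091. Book value $110,820.
Year 2: ⌊$110,820 × 125%/7⌋ = $19,789. Book value $91,031.
Year 3: ⌊$91,031 × 125%/7⌋ = $16,255. Book value $74,776.
Year 4: ⌊$74,776 × 125%/7⌋ = $13,352. Book value $61,424.
Year 5: ⌊$61,424 × 125%/7⌋ = $10,968. Book value $50,456.
Accumulated through year 5 = $134,911 − $50,456 = $84,455.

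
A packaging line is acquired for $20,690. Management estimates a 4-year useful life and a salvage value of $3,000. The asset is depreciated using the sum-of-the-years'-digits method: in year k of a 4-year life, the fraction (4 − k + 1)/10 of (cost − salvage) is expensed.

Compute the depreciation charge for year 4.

Depreciable base = $20,690 − $3,000 = $17,690.
Sum of the years' digits = 4+3+2+1 = 10.
Year 1: $17,690 × 4/10 = $7,076. Book value $13,614.
Year 2: $17,690 × 3/10 = $5,307. Book value $8,307.
Year 3: $17,690 × 2/10 = $3,538. Book value $4,769.
Year 4: $17,690 × 1/10 = $1,769. Book value $3,000.

$1,769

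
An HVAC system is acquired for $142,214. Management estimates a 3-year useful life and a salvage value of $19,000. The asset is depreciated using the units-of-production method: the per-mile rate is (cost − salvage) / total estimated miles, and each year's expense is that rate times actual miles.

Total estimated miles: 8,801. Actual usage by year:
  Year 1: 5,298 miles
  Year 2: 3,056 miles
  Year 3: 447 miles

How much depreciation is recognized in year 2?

$42,784

Depreciable base = $142,214 − $19,000 = $123,214.
Rate = $123,214 / 8,801 miles = $14 per mile.
Year 1: 5,298 × $14 = $74,172. Book value $68,042.
Year 2: 3,056 × $14 = $42,784. Book value $25,258.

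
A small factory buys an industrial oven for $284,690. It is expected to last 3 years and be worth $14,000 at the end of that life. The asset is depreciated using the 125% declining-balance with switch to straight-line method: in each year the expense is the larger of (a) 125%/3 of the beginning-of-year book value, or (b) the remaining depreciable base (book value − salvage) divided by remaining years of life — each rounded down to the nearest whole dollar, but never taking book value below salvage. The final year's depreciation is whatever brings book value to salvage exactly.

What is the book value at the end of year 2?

$90,035

Depreciable base = $284,690 − $14,000 = $270,690.
Year 1: DB = ⌊$284,690 × 125%/3⌋ = $118,620; SL = ⌊$270,690/3⌋ = $90,230 → take DB $118,620. Book value $166,070.
Year 2: DB = ⌊$166,070 × 125%/3⌋ = $69,195; SL = ⌊$152,070/2⌋ = $76,035 → take SL $76,035. Book value $90,035.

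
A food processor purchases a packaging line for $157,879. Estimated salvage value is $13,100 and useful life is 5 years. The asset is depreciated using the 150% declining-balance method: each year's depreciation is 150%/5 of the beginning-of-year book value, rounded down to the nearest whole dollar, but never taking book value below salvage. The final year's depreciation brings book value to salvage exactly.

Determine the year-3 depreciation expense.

Depreciable base = $157,879 − $13,100 = $144,779.
Year 1: ⌊$157,879 × 150%/5⌋ = $47,363. Book value $110,516.
Year 2: ⌊$110,516 × 150%/5⌋ = $33,154. Book value $77,362.
Year 3: ⌊$77,362 × 150%/5⌋ = $23,208. Book value $54,154.

$23,208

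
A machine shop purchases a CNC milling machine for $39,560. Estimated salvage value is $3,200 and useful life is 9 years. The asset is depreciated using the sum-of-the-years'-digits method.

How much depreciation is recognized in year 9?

$808

Depreciable base = $39,560 − $3,200 = $36,360.
Sum of the years' digits = 9+8+7+6+5+4+3+2+1 = 45.
Year 1: $36,360 × 9/45 = $7,272. Book value $32,288.
Year 2: $36,360 × 8/45 = $6,464. Book value $25,824.
Year 3: $36,360 × 7/45 = $5,656. Book value $20,168.
Year 4: $36,360 × 6/45 = $4,848. Book value $15,320.
Year 5: $36,360 × 5/45 = $4,040. Book value $11,280.
Year 6: $36,360 × 4/45 = $3,232. Book value $8,048.
Year 7: $36,360 × 3/45 = $2,424. Book value $5,624.
Year 8: $36,360 × 2/45 = $1,616. Book value $4,008.
Year 9: $36,360 × 1/45 = $808. Book value $3,200.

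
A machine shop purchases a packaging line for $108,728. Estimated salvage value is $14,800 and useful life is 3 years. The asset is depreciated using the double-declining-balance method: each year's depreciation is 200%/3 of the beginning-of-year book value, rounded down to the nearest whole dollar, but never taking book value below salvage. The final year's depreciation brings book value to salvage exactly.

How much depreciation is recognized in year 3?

$0

Depreciable base = $108,728 − $14,800 = $93,928.
Year 1: ⌊$108,728 × 200%/3⌋ = $72,485. Book value $36,243.
Year 2: ⌊$36,243 × 200%/3⌋ = $24,162, capped at $21,443. Book value $14,800.
Year 3 (final): $14,800 − $14,800 = $0. Book value $14,800.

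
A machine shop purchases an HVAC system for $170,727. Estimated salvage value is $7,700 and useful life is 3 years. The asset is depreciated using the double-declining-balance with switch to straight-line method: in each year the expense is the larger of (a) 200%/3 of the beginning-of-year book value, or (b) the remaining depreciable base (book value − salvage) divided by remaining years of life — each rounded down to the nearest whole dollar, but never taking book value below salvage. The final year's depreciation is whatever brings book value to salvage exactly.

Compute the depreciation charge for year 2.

$37,939

Depreciable base = $170,727 − $7,700 = $163,027.
Year 1: DB = ⌊$170,727 × 200%/3⌋ = $113,818; SL = ⌊$163,027/3⌋ = $54,342 → take DB $113,818. Book value $56,909.
Year 2: DB = ⌊$56,909 × 200%/3⌋ = $37,939; SL = ⌊$49,209/2⌋ = $24,604 → take DB $37,939. Book value $18,970.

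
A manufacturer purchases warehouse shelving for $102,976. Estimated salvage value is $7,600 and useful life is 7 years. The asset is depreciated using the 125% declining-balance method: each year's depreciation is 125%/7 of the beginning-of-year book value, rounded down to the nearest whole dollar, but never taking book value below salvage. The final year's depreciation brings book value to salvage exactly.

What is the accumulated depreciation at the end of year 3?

$45,900

Depreciable base = $102,976 − $7,600 = $95,376.
Year 1: ⌊$102,976 × 125%/7⌋ = $18,388. Book value $84,588.
Year 2: ⌊$84,588 × 125%/7⌋ = $15,105. Book value $69,483.
Year 3: ⌊$69,483 × 125%/7⌋ = $12,407. Book value $57,076.
Accumulated through year 3 = $102,976 − $57,076 = $45,900.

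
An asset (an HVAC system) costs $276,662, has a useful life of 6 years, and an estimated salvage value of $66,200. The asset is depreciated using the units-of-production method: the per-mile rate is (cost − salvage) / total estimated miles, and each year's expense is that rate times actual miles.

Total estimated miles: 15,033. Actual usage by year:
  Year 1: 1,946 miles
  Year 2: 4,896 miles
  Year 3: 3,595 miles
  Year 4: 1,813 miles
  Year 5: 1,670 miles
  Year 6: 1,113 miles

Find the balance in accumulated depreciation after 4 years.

$171,500

Depreciable base = $276,662 − $66,200 = $210,462.
Rate = $210,462 / 15,033 miles = $14 per mile.
Year 1: 1,946 × $14 = $27,244. Book value $249,418.
Year 2: 4,896 × $14 = $68,544. Book value $180,874.
Year 3: 3,595 × $14 = $50,330. Book value $130,544.
Year 4: 1,813 × $14 = $25,382. Book value $105,162.
Accumulated through year 4 = $276,662 − $105,162 = $171,500.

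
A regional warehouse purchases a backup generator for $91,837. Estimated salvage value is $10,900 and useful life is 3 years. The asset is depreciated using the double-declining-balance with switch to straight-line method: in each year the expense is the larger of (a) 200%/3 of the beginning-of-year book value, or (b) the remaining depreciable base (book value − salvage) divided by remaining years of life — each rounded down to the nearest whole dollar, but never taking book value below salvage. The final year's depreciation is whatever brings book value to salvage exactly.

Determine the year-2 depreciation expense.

$19,713

Depreciable base = $91,837 − $10,900 = $80,937.
Year 1: DB = ⌊$91,837 × 200%/3⌋ = $61,224; SL = ⌊$80,937/3⌋ = $26,979 → take DB $61,224. Book value $30,613.
Year 2: DB = ⌊$30,613 × 200%/3⌋ = $20,408; SL = ⌊$19,713/2⌋ = $9,856 → take DB $20,408, capped at $19,713. Book value $10,900.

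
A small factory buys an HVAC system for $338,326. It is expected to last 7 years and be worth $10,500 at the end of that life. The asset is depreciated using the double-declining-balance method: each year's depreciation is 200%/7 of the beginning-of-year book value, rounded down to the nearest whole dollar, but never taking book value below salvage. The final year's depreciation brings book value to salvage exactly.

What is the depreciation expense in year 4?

$35,228

Depreciable base = $338,326 − $10,500 = $327,826.
Year 1: ⌊$338,326 × 200%/7⌋ = $96,664. Book value $241,662.
Year 2: ⌊$241,662 × 200%/7⌋ = $69,046. Book value $172,616.
Year 3: ⌊$172,616 × 200%/7⌋ = $49,318. Book value $123,298.
Year 4: ⌊$123,298 × 200%/7⌋ = $35,228. Book value $88,070.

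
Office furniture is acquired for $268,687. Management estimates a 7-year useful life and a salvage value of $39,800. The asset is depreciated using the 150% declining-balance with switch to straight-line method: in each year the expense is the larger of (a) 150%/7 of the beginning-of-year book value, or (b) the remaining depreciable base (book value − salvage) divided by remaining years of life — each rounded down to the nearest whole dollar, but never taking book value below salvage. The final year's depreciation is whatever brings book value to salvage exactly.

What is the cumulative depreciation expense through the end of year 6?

Depreciable base = $268,687 − $39,800 = $228,887.
Year 1: DB = ⌊$268,687 × 150%/7⌋ = $57,575; SL = ⌊$228,887/7⌋ = $32,698 → take DB $57,575. Book value $211,112.
Year 2: DB = ⌊$211,112 × 150%/7⌋ = $45,238; SL = ⌊$171,312/6⌋ = $28,552 → take DB $45,238. Book value $165,874.
Year 3: DB = ⌊$165,874 × 150%/7⌋ = $35,544; SL = ⌊$126,074/5⌋ = $25,214 → take DB $35,544. Book value $130,330.
Year 4: DB = ⌊$130,330 × 150%/7⌋ = $27,927; SL = ⌊$90,530/4⌋ = $22,632 → take DB $27,927. Book value $102,403.
Year 5: DB = ⌊$102,403 × 150%/7⌋ = $21,943; SL = ⌊$62,603/3⌋ = $20,867 → take DB $21,943. Book value $80,460.
Year 6: DB = ⌊$80,460 × 150%/7⌋ = $17,241; SL = ⌊$40,660/2⌋ = $20,330 → take SL $20,330. Book value $60,130.
Accumulated through year 6 = $268,687 − $60,130 = $208,557.

$208,557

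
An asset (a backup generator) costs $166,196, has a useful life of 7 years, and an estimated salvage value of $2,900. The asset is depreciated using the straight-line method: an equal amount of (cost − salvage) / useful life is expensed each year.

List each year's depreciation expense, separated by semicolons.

$23,328; $23,328; $23,328; $23,328; $23,328; $23,328; $23,328

Depreciable base = $166,196 − $2,900 = $163,296.
Annual expense = $163,296 / 7 = $23,328.
End of year 1: book value $142,868.
End of year 2: book value $119,540.
End of year 3: book value $96,212.
End of year 4: book value $72,884.
End of year 5: book value $49,556.
End of year 6: book value $26,228.
End of year 7: book value $2,900.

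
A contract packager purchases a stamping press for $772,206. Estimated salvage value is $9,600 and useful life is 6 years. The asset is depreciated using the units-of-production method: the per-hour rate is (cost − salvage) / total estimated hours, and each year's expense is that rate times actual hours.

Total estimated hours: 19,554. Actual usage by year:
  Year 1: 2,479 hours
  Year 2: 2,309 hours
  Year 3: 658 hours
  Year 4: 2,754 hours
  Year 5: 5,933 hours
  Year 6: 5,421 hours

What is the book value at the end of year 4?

$452,406

Depreciable base = $772,206 − $9,600 = $762,606.
Rate = $762,606 / 19,554 hours = $39 per hour.
Year 1: 2,479 × $39 = $96,681. Book value $675,525.
Year 2: 2,309 × $39 = $90,051. Book value $585,474.
Year 3: 658 × $39 = $25,662. Book value $559,812.
Year 4: 2,754 × $39 = $107,406. Book value $452,406.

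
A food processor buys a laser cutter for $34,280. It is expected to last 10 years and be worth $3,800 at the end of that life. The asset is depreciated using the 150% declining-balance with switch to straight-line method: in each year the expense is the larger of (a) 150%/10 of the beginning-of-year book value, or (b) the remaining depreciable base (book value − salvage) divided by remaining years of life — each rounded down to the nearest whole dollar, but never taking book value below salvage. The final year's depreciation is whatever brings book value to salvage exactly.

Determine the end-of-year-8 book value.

Depreciable base = $34,280 − $3,800 = $30,480.
Year 1: DB = ⌊$34,280 × 150%/10⌋ = $5,142; SL = ⌊$30,480/10⌋ = $3,048 → take DB $5,142. Book value $29,138.
Year 2: DB = ⌊$29,138 × 150%/10⌋ = $4,370; SL = ⌊$25,338/9⌋ = $2,815 → take DB $4,370. Book value $24,768.
Year 3: DB = ⌊$24,768 × 150%/10⌋ = $3,715; SL = ⌊$20,968/8⌋ = $2,621 → take DB $3,715. Book value $21,053.
Year 4: DB = ⌊$21,053 × 150%/10⌋ = $3,157; SL = ⌊$17,253/7⌋ = $2,464 → take DB $3,157. Book value $17,896.
Year 5: DB = ⌊$17,896 × 150%/10⌋ = $2,684; SL = ⌊$14,096/6⌋ = $2,349 → take DB $2,684. Book value $15,212.
Year 6: DB = ⌊$15,212 × 150%/10⌋ = $2,281; SL = ⌊$11,412/5⌋ = $2,282 → take SL $2,282. Book value $12,930.
Year 7: DB = ⌊$12,930 × 150%/10⌋ = $1,939; SL = ⌊$9,130/4⌋ = $2,282 → take SL $2,282. Book value $10,648.
Year 8: DB = ⌊$10,648 × 150%/10⌋ = $1,597; SL = ⌊$6,848/3⌋ = $2,282 → take SL $2,282. Book value $8,366.

$8,366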